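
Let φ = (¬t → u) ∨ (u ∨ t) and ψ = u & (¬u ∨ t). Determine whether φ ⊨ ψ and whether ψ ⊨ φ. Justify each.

The forward direction fails; the converse holds.

(→) This fails. Under t = T, u = F, the left side is true but the right side is false.

(←) Assume the antecedent. If t is true, (¬t → u) ∨ (u ∨ t) reduces to true regardless of the other variables. If t is false, the antecedent cannot hold. Either way (¬t → u) ∨ (u ∨ t) holds.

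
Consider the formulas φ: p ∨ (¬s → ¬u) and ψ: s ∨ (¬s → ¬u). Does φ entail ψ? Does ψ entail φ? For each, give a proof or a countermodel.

Only the converse holds.

Converse. Assume the antecedent. If u is true, the antecedent forces (u = T, s = T, p = F) or (u = T, s = T, p = T), and p ∨ (¬s → ¬u) holds there. If u is false, p ∨ (¬s → ¬u) reduces to true regardless of the other variables. Either way p ∨ (¬s → ¬u) holds.

Forward direction. This fails. Under u = T, s = F, p = T, the left side is true but the right side is false.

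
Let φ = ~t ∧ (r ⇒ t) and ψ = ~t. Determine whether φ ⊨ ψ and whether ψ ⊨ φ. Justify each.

Forward direction. Assume the antecedent. If r is true, the antecedent cannot hold. If r is false, the antecedent forces (r = F, t = F), and ~t holds there. Either way ~t holds.

Converse. This fails. Under r = T, t = F, the left side is false but the right side is true.

(⇒) holds; (⇐) fails.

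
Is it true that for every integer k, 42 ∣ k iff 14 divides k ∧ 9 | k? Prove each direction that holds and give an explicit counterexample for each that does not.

Only the converse holds.

(⇐) Suppose 14 ∣ k and 9 ∣ k. Any common multiple of 14 and 9 is a multiple of their lcm; here gcd(14, 9) = 1, so lcm(14, 9) = 14·9 = 126, so 126 ∣ k. Since 42 ∣ 126, it follows that 42 ∣ k.

(⇒) This fails: take k = 42. Certainly 42 ∣ 42, but 9 ∤ 42.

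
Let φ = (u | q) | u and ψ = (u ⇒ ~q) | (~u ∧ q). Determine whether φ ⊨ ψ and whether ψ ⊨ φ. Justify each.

[⇒] This fails. Under u = T, q = T, the left side is true but the right side is false.

[⇐] This fails. Under u = F, q = F, the left side is false but the right side is true.

Neither implication holds.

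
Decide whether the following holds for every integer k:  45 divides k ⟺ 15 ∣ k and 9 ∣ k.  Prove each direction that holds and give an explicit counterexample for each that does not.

[⇐] Suppose 15 ∣ k and 9 ∣ k. Any common multiple of 15 and 9 is a multiple of their lcm; here lcm(15, 9) = 15·9/gcd(15, 9) = 135/3 = 45, so 45 ∣ k.

[⇒] If 45 ∣ k, write k = 45q. Since 45 = 3·15, k = 15·(3q), so 15 ∣ k; and since 45 = 5·9, k = 9·(5q), so 9 ∣ k.

Both implications hold.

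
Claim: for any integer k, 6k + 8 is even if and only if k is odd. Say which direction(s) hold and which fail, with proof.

(⇒) This fails: take k = 2. Then 6k + 8 = 20, which is even, yet k = 2 is even, not odd.

(⇐) Suppose k is odd. Since 6 is even, 6k is even for every k, so 6k + 8 has the same parity as 8, which is even. Hence 6k + 8 is even.

Only the converse holds.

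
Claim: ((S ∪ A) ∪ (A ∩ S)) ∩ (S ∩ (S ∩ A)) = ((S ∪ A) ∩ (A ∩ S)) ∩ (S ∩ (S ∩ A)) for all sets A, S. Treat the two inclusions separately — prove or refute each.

Both inclusions hold; the sets are equal.

Forward inclusion. Let x ∈ ((S ∪ A) ∪ (A ∩ S)) ∩ (S ∩ (S ∩ A)). Then x ∈ A ∩ S, from which x ∈ ((S ∪ A) ∩ (A ∩ S)) ∩ (S ∩ (S ∩ A)).

Reverse inclusion. Let x ∈ ((S ∪ A) ∩ (A ∩ S)) ∩ (S ∩ (S ∩ A)). Then x ∈ A ∩ S, from which x ∈ ((S ∪ A) ∪ (A ∩ S)) ∩ (S ∩ (S ∩ A)).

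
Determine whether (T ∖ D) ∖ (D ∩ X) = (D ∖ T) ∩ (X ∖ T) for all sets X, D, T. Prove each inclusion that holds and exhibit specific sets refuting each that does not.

Forward inclusion. This inclusion fails. Take X = ∅, D = ∅, T = {1}; then 1 ∈ (T ∖ D) ∖ (D ∩ X) but 1 ∉ (D ∖ T) ∩ (X ∖ T).

Reverse inclusion. This inclusion fails. Take X = {1}, D = {1}, T = ∅; then 1 ∈ (D ∖ T) ∩ (X ∖ T) but 1 ∉ (T ∖ D) ∖ (D ∩ X).

Both inclusions fail.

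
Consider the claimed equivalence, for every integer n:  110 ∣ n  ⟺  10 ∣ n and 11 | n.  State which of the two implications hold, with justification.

[⇐] Suppose 10 ∣ n and 11 ∣ n. Any common multiple of 10 and 11 is a multiple of their lcm; here gcd(10, 11) = 1, so lcm(10, 11) = 10·11 = 110, so 110 ∣ n.

[⇒] If 110 ∣ n, write n = 110q. Since 110 = 11·10, n = 10·(11q), so 10 ∣ n; and since 110 = 10·11, n = 11·(10q), so 11 ∣ n.

Equivalent; both directions hold.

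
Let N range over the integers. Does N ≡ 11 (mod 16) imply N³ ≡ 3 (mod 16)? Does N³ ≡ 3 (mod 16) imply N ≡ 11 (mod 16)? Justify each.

[⇒] Suppose N ≡ 11 (mod 16). Write N = 16j + 11. Then (16j + 11)³ = 4096j³ + 8448j² + 5808j + 1331 = 16(256j³ + 528j² + 363j + 83) + 3, so N³ ≡ 3 (mod 16).

[⇐] Conversely, suppose N³ ≡ 3 (mod 16). The only residue r in {0, …, 15} with r³ ≡ 3 (mod 16) is r = 11, so N ≡ 11 (mod 16).

The biconditional holds.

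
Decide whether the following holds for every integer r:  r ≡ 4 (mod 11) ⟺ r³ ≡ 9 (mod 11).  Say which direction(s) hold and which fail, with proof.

[⇒] Suppose r ≡ 4 (mod 11). Write r = 11j + 4. Then (11j + 4)³ = 1331j³ + 1452j² + 528j + 64 = 11(121j³ + 132j² + 48j + 5) + 9, so r³ ≡ 9 (mod 11).

[⇐] Conversely, suppose r³ ≡ 9 (mod 11). The only residue r in {0, …, 10} with r³ ≡ 9 (mod 11) is r = 4, so r ≡ 4 (mod 11).

Both directions hold.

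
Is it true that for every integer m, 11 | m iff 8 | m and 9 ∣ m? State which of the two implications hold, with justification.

[⇒] This fails: take m = 11. Certainly 11 ∣ 11, but 8 ∤ 11.

[⇐] This fails: take m = 72. Both 8 ∣ 72 and 9 ∣ 72, yet 72 is not a multiple of 11 (since 72 = 6·11 + 6), so 11 ∤ 72.

Neither implication holds.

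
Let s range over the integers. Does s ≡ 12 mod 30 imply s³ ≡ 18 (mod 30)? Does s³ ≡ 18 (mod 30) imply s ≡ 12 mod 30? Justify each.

Forward direction. Suppose s ≡ 12 mod 30. Write s = 30j + 12. Then (30j + 12)³ = 27000j³ + 32400j² + 12960j + 1728 = 30(900j³ + 1080j² + 432j + 57) + 18, so s³ ≡ 18 (mod 30).

Converse. Suppose s³ ≡ 18 (mod 30). The only residue r in {0, …, 29} with r³ ≡ 18 (mod 30) is r = 12, so s ≡ 12 (mod 30).

Both implications hold.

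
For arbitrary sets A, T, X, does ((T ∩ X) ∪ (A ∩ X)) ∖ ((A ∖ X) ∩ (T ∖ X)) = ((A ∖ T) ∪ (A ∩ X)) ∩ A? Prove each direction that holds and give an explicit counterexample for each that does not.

Both inclusions fail.

(⊆) This inclusion fails. Take A = ∅, T = {1}, X = {1}; then 1 ∈ ((T ∩ X) ∪ (A ∩ X)) ∖ ((A ∖ X) ∩ (T ∖ X)) but 1 ∉ ((A ∖ T) ∪ (A ∩ X)) ∩ A.

(⊇) This inclusion fails. Take A = {1}, T = ∅, X = ∅; then 1 ∈ ((A ∖ T) ∪ (A ∩ X)) ∩ A but 1 ∉ ((T ∩ X) ∪ (A ∩ X)) ∖ ((A ∖ X) ∩ (T ∖ X)).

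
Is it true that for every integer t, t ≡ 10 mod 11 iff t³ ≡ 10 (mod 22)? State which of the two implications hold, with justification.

(⇐) The residues r modulo 22 with r³ ≡ 10 (mod 22) are exactly {10}, and each is ≡ 10 (mod 11).

(⇒) This fails: take t = 21. Then 21 ≡ 10 (mod 11), but 21³ = 9261 ≡ 21 (mod 22), not 10.

Not equivalent: only (⇐) holds.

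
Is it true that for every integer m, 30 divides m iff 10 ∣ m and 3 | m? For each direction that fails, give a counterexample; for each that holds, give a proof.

The biconditional holds.

(→) If 30 ∣ m, write m = 30q. Since 30 = 3·10, m = 10·(3q), so 10 ∣ m; and since 30 = 10·3, m = 3·(10q), so 3 ∣ m.

(←) Suppose 10 ∣ m and 3 ∣ m. Any common multiple of 10 and 3 is a multiple of their lcm; here gcd(10, 3) = 1, so lcm(10, 3) = 10·3 = 30, so 30 ∣ m.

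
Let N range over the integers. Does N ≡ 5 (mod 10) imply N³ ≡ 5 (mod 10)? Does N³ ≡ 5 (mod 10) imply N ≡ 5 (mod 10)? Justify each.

The biconditional holds.

[⇐] Suppose N³ ≡ 5 (mod 10). The only residue r in {0, …, 9} with r³ ≡ 5 (mod 10) is r = 5, so N ≡ 5 (mod 10).

[⇒] Suppose N ≡ 5 (mod 10). Write N = 10j + 5. Then (10j + 5)³ = 1000j³ + 1500j² + 750j + 125 = 10(100j³ + 150j² + 75j + 12) + 5, so N³ ≡ 5 (mod 10).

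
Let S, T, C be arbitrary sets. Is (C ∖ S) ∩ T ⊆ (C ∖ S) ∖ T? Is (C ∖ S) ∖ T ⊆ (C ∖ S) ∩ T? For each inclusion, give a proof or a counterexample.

(⟹) This inclusion fails. Take S = ∅, T = {1}, C = {1}; then 1 ∈ (C ∖ S) ∩ T but 1 ∉ (C ∖ S) ∖ T.

(⟸) This inclusion fails. Take S = ∅, T = ∅, C = {1}; then 1 ∈ (C ∖ S) ∖ T but 1 ∉ (C ∖ S) ∩ T.

Neither inclusion holds.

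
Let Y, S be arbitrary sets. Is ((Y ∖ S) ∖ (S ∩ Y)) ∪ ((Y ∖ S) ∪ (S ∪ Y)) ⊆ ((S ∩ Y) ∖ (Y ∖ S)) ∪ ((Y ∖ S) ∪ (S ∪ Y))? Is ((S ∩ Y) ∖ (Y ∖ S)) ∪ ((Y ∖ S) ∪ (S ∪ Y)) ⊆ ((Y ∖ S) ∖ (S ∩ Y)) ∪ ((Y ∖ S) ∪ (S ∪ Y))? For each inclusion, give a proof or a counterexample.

(⟹) Let x ∈ ((Y ∖ S) ∖ (S ∩ Y)) ∪ ((Y ∖ S) ∪ (S ∪ Y)). Then either x ∈ Y and x ∉ S; or x ∈ S and x ∉ Y; or x ∈ Y ∩ S. In each case x ∈ ((S ∩ Y) ∖ (Y ∖ S)) ∪ ((Y ∖ S) ∪ (S ∪ Y)), so ((Y ∖ S) ∖ (S ∩ Y)) ∪ ((Y ∖ S) ∪ (S ∪ Y)) ⊆ ((S ∩ Y) ∖ (Y ∖ S)) ∪ ((Y ∖ S) ∪ (S ∪ Y)).

(⟸) Let x ∈ ((S ∩ Y) ∖ (Y ∖ S)) ∪ ((Y ∖ S) ∪ (S ∪ Y)). Then either x ∈ Y and x ∉ S; or x ∈ S and x ∉ Y; or x ∈ Y ∩ S. In each case x ∈ ((Y ∖ S) ∖ (S ∩ Y)) ∪ ((Y ∖ S) ∪ (S ∪ Y)), so ((S ∩ Y) ∖ (Y ∖ S)) ∪ ((Y ∖ S) ∪ (S ∪ Y)) ⊆ ((Y ∖ S) ∖ (S ∩ Y)) ∪ ((Y ∖ S) ∪ (S ∪ Y)).

Both inclusions hold.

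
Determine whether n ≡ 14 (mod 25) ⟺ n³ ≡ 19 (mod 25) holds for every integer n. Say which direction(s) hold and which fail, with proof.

Equivalent; both directions hold.

(⟹) Suppose n ≡ 14 (mod 25). Write n = 25j + 14. Then (25j + 14)³ = 15625j³ + 26250j² + 14700j + 2744 = 25(625j³ + 1050j² + 588j + 109) + 19, so n³ ≡ 19 (mod 25).

(⟸) Conversely, suppose n³ ≡ 19 (mod 25). The only residue r in {0, …, 24} with r³ ≡ 19 (mod 25) is r = 14, so n ≡ 14 (mod 25).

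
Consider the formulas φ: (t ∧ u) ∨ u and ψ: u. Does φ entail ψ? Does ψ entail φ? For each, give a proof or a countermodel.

Both directions hold; the statement is true.

(⟹) Assume the antecedent. If t is true, the antecedent forces (t = T, u = T), and u holds there. If t is false, the antecedent forces (t = F, u = T), and u holds there. Either way u holds.

(⟸) Assume the antecedent. If t is true, the antecedent forces (t = T, u = T), and (t ∧ u) ∨ u holds there. If t is false, the antecedent forces (t = F, u = T), and (t ∧ u) ∨ u holds there. Either way (t ∧ u) ∨ u holds.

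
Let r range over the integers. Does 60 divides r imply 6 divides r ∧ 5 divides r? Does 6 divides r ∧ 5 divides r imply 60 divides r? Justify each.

Only the forward implication holds.

(⟹) If 60 ∣ r, write r = 60q. Since 60 = 10·6, r = 6·(10q), so 6 ∣ r; and since 60 = 12·5, r = 5·(12q), so 5 ∣ r.

(⟸) This fails: take r = 30. Both 6 ∣ 30 and 5 ∣ 30, yet 30 is not a multiple of 60 (since 30 = 0·60 + 30), so 60 ∤ 30.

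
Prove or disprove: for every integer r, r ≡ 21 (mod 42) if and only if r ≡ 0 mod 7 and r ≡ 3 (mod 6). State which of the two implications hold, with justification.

Equivalent; both directions hold.

[⇒] Suppose r ≡ 21 (mod 42); write r = 42j + 21. Since 7 ∣ 42, reducing mod 7 gives r ≡ 21 ≡ 0 (mod 7); since 6 ∣ 42, reducing mod 6 gives r ≡ 21 ≡ 3 (mod 6).

[⇐] Conversely, if r ≡ 0 (mod 7) and r ≡ 3 (mod 6), then by the Chinese remainder theorem r ≡ 21 (mod 42). This is exactly r ≡ 21 (mod 42).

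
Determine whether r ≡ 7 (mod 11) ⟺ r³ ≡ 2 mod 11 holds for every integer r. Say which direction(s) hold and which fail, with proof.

(→) Suppose r ≡ 7 (mod 11). Write r = 11j + 7. Then (11j + 7)³ = 1331j³ + 2541j² + 1617j + 343 = 11(121j³ + 231j² + 147j + 31) + 2, so r³ ≡ 2 (mod 11).

(←) Conversely, suppose r³ ≡ 2 (mod 11). The only residue r in {0, …, 10} with r³ ≡ 2 (mod 11) is r = 7, so r ≡ 7 (mod 11).

Both directions hold.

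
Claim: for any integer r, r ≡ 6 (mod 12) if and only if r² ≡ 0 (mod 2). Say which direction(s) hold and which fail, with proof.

Only the forward direction holds.

(⟹) Suppose r ≡ 6 (mod 12). Then r² ≡ 6² = 36 (mod 12), and since 2 ∣ 12, also r² ≡ 0 (mod 2).

(⟸) This fails: take r = 0. Then 0² = 0 ≡ 0 (mod 2), yet 0 ≡ 0 (mod 12), not 6.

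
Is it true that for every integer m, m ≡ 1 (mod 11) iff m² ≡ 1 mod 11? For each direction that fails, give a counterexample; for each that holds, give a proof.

Only the forward implication holds.

(⟸) This fails: take m = 10. Then 10² = 100 ≡ 1 (mod 11), yet 10 ≡ 10 (mod 11), not 1.

(⟹) Suppose m ≡ 1 (mod 11). Write m = 11j + 1. Then (11j + 1)² = 121j² + 22j + 1 = 11(11j² + 2j) + 1, so m² ≡ 1 (mod 11).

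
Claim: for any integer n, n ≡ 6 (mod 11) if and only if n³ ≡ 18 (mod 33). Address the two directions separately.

Only the reverse direction holds.

[⇒] This fails: take n = 17. Then 17 ≡ 6 (mod 11), but 17³ = 4913 ≡ 29 (mod 33), not 18.

[⇐] Conversely, the residues r modulo 33 with r³ ≡ 18 (mod 33) are exactly {6}, and each is ≡ 6 (mod 11).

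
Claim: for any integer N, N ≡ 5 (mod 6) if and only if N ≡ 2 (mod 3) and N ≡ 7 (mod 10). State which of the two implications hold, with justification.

Only the converse holds.

(←) If N ≡ 2 (mod 3) and N ≡ 7 (mod 10), then by the Chinese remainder theorem N ≡ 17 (mod 30). Since 17 ≡ 5 (mod 6) and 6 ∣ 30, we get N ≡ 5 (mod 6).

(→) This fails: N = 5 gives 5 ≡ 5 (mod 6) but 5 ≡ 5 (mod 10), so the conjunction on the right does not hold.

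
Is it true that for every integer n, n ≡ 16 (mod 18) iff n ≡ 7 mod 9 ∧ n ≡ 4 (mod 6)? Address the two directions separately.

Equivalent; both directions hold.

[⇒] Suppose n ≡ 16 (mod 18); write n = 18j + 16. Since 9 ∣ 18, reducing mod 9 gives n ≡ 16 ≡ 7 (mod 9); since 6 ∣ 18, reducing mod 6 gives n ≡ 16 ≡ 4 (mod 6).

[⇐] Conversely, if n ≡ 7 (mod 9) and n ≡ 4 (mod 6), then by the Chinese remainder theorem n ≡ 16 (mod 18). This is exactly n ≡ 16 (mod 18).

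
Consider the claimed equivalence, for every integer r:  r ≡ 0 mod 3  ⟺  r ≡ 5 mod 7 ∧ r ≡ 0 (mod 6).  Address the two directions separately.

(→) This fails: r = 0 gives 0 ≡ 0 (mod 3) but 0 ≡ 0 (mod 7), so the conjunction on the right does not hold.

(←) Conversely, if r ≡ 5 (mod 7) and r ≡ 0 (mod 6), then by the Chinese remainder theorem r ≡ 12 (mod 42). Since 12 ≡ 0 (mod 3) and 3 ∣ 42, we get r ≡ 0 (mod 3).

The forward direction fails; the converse holds.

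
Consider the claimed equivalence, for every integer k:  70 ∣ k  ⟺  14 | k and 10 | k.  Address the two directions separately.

Converse. Suppose 14 ∣ k and 10 ∣ k. Any common multiple of 14 and 10 is a multiple of their lcm; here lcm(14, 10) = 14·10/gcd(14, 10) = 140/2 = 70, so 70 ∣ k.

Forward direction. If 70 ∣ k, write k = 70q. Since 70 = 5·14, k = 14·(5q), so 14 ∣ k; and since 70 = 7·10, k = 10·(7q), so 10 ∣ k.

Equivalent; both directions hold.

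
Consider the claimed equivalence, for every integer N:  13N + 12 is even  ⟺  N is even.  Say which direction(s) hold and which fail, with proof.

(→) Suppose 13N + 12 is even. Since 13 is odd, 13N and N have the same parity, so 13N + 12 ≡ N + 12 (mod 2). As 12 is even, 13N + 12 is even exactly when N is even. Thus N is even.

(←) Conversely, suppose N is even; write N = 2j. Then 13N + 12 = 13·(2j) + 12 = 2·13j + 12, which is even.

Equivalent; both directions hold.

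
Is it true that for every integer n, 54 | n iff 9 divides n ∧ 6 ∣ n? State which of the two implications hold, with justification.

Only the forward direction holds.

(⟹) If 54 ∣ n, write n = 54q. Since 54 = 6·9, n = 9·(6q), so 9 ∣ n; and since 54 = 9·6, n = 6·(9q), so 6 ∣ n.

(⟸) This fails: take n = 18. Both 9 ∣ 18 and 6 ∣ 18, yet 18 is not a multiple of 54 (since 18 = 0·54 + 18), so 54 ∤ 18.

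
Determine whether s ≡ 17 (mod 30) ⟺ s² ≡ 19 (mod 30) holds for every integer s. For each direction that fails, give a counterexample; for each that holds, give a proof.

Not equivalent: only (⇒) holds.

(⇒) Suppose s ≡ 17 (mod 30). Write s = 30j + 17. Then (30j + 17)² = 900j² + 1020j + 289 = 30(30j² + 34j + 9) + 19, so s² ≡ 19 (mod 30).

(⇐) This fails: take s = 7. Then 7² = 49 ≡ 19 (mod 30), yet 7 ≡ 7 (mod 30), not 17.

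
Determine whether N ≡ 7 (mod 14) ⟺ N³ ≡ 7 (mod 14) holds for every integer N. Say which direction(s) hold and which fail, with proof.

Both implications hold.

(→) Suppose N ≡ 7 (mod 14). Write N = 14j + 7. Then (14j + 7)³ = 2744j³ + 4116j² + 2058j + 343 = 14(196j³ + 294j² + 147j + 24) + 7, so N³ ≡ 7 (mod 14).

(←) Conversely, suppose N³ ≡ 7 (mod 14). The only residue r in {0, …, 13} with r³ ≡ 7 (mod 14) is r = 7, so N ≡ 7 (mod 14).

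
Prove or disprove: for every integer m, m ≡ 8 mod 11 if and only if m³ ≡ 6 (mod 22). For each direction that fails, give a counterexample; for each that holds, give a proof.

(⟹) This fails: take m = 19. Then 19 ≡ 8 (mod 11), but 19³ = 6859 ≡ 17 (mod 22), not 6.

(⟸) Conversely, the residues r modulo 22 with r³ ≡ 6 (mod 22) are exactly {8}, and each is ≡ 8 (mod 11).

The forward direction fails; the converse holds.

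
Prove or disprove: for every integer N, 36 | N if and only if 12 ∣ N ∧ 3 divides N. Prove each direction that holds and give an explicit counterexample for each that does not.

Only the forward direction holds.

(⇒) If 36 ∣ N, write N = 36q. Since 36 = 3·12, N = 12·(3q), so 12 ∣ N; and since 36 = 12·3, N = 3·(12q), so 3 ∣ N.

(⇐) This fails: take N = 12. Both 12 ∣ 12 and 3 ∣ 12, yet 12 is not a multiple of 36 (since 12 = 0·36 + 12), so 36 ∤ 12.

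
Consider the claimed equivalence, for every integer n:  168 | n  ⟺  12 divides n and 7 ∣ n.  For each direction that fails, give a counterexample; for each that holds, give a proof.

Only the forward direction holds.

(⟸) This fails: take n = 84. Both 12 ∣ 84 and 7 ∣ 84, yet 84 is not a multiple of 168 (since 84 = 0·168 + 84), so 168 ∤ 84.

(⟹) If 168 ∣ n, write n = 168q. Since 168 = 14·12, n = 12·(14q), so 12 ∣ n; and since 168 = 24·7, n = 7·(24q), so 7 ∣ n.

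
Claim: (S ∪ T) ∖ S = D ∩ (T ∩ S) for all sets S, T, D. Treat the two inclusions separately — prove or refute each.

(⊆) This inclusion fails. Take S = ∅, T = {1}, D = ∅; then 1 ∈ (S ∪ T) ∖ S but 1 ∉ D ∩ (T ∩ S).

(⊇) This inclusion fails. Take S = {1}, T = {1}, D = {1}; then 1 ∈ D ∩ (T ∩ S) but 1 ∉ (S ∪ T) ∖ S.

Neither inclusion holds.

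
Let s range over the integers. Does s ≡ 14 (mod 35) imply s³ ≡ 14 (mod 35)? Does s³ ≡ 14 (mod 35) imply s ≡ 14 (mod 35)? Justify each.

(⇒) Suppose s ≡ 14 (mod 35). Write s = 35j + 14. Then (35j + 14)³ = 42875j³ + 51450j² + 20580j + 2744 = 35(1225j³ + 1470j² + 588j + 78) + 14, so s³ ≡ 14 (mod 35).

(⇐) Conversely, suppose s³ ≡ 14 (mod 35). The only residue r in {0, …, 34} with r³ ≡ 14 (mod 35) is r = 14, so s ≡ 14 (mod 35).

The biconditional holds.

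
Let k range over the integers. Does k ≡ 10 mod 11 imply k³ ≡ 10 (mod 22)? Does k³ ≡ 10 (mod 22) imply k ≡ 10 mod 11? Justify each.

[⇒] This fails: take k = 21. Then 21 ≡ 10 (mod 11), but 21³ = 9261 ≡ 21 (mod 22), not 10.

[⇐] Conversely, the residues r modulo 22 with r³ ≡ 10 (mod 22) are exactly {10}, and each is ≡ 10 (mod 11).

(⇒) fails; (⇐) holds.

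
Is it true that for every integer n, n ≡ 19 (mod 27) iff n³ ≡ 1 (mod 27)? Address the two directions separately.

Not equivalent: only (⇒) holds.

(→) Suppose n ≡ 19 (mod 27). Write n = 27j + 19. Then (27j + 19)³ = 19683j³ + 41553j² + 29241j + 6859 = 27(729j³ + 1539j² + 1083j + 254) + 1, so n³ ≡ 1 (mod 27).

(←) This fails: take n = 1. Then 1³ = 1 ≡ 1 (mod 27), yet 1 ≡ 1 (mod 27), not 19.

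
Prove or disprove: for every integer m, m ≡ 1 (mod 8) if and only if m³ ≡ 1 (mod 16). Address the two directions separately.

Forward direction. This fails: take m = 9. Then 9 ≡ 1 (mod 8), but 9³ = 729 ≡ 9 (mod 16), not 1.

Converse. The residues r modulo 16 with r³ ≡ 1 (mod 16) are exactly {1}, and each is ≡ 1 (mod 8).

Only the reverse direction holds.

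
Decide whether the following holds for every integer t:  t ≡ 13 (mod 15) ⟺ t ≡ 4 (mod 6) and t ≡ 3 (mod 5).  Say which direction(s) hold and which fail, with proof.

Not equivalent: only (⇐) holds.

(→) This fails: t = 13 gives 13 ≡ 13 (mod 15) but 13 ≡ 1 (mod 6), so the conjunction on the right does not hold.

(←) Conversely, if t ≡ 4 (mod 6) and t ≡ 3 (mod 5), then by the Chinese remainder theorem t ≡ 28 (mod 30). Since 28 ≡ 13 (mod 15) and 15 ∣ 30, we get t ≡ 13 (mod 15).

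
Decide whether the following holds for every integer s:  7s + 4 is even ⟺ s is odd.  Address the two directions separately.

(→) This fails: s = 6 gives 7s + 4 = 46, which is even, but 6 is even, not odd.

(←) This also fails: s = 7 is odd, but 7s + 4 = 53 is odd, not even.

Neither implication holds.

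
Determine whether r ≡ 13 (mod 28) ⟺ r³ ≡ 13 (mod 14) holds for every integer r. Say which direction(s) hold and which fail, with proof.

Forward direction. Suppose r ≡ 13 (mod 28). Then r³ ≡ 13³ = 2197 (mod 28), and since 14 ∣ 28, also r³ ≡ 13 (mod 14).

Converse. This fails: take r = 3. Then 3³ = 27 ≡ 13 (mod 14), yet 3 ≡ 3 (mod 28), not 13.

Not equivalent: only (⇒) holds.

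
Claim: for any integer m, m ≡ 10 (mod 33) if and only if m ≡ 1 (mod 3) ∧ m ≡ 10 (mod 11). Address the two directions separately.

Both directions hold.

(→) Suppose m ≡ 10 (mod 33); write m = 33j + 10. Since 3 ∣ 33, reducing mod 3 gives m ≡ 10 ≡ 1 (mod 3); since 11 ∣ 33, reducing mod 11 gives m ≡ 10 (mod 11).

(←) Conversely, if m ≡ 1 (mod 3) and m ≡ 10 (mod 11), then by the Chinese remainder theorem m ≡ 10 (mod 33). This is exactly m ≡ 10 (mod 33).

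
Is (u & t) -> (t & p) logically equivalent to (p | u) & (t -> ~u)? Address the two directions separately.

(⇒) fails; (⇐) holds.

(⟹) This fails. Under p = F, t = F, u = F, the left side is true but the right side is false.

(⟸) Assume the antecedent. If p is true, (u & t) -> (t & p) reduces to true regardless of the other variables. If p is false, the antecedent forces (p = F, t = F, u = T), and (u & t) -> (t & p) holds there. Either way (u & t) -> (t & p) holds.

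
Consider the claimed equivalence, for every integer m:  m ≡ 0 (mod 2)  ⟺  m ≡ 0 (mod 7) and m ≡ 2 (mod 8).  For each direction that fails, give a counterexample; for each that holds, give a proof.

Only the converse holds.

(⇒) This fails: m = 0 gives 0 ≡ 0 (mod 2) but 0 ≡ 0 (mod 8), so the conjunction on the right does not hold.

(⇐) Conversely, if m ≡ 0 (mod 7) and m ≡ 2 (mod 8), then by the Chinese remainder theorem m ≡ 42 (mod 56). Since 42 ≡ 0 (mod 2) and 2 ∣ 56, we get m ≡ 0 (mod 2).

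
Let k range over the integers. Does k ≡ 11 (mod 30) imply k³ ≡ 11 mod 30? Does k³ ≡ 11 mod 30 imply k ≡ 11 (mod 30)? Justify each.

(←) Suppose k³ ≡ 11 (mod 30). The only residue r in {0, …, 29} with r³ ≡ 11 (mod 30) is r = 11, so k ≡ 11 (mod 30).

(→) Suppose k ≡ 11 (mod 30). Write k = 30j + 11. Then (30j + 11)³ = 27000j³ + 29700j² + 10890j + 1331 = 30(900j³ + 990j² + 363j + 44) + 11, so k³ ≡ 11 (mod 30).

Both directions hold; the statement is true.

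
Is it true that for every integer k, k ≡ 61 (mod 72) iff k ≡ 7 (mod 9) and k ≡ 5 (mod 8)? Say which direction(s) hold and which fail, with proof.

(⇒) Suppose k ≡ 61 (mod 72); write k = 72j + 61. Since 9 ∣ 72, reducing mod 9 gives k ≡ 61 ≡ 7 (mod 9); since 8 ∣ 72, reducing mod 8 gives k ≡ 61 ≡ 5 (mod 8).

(⇐) Conversely, if k ≡ 7 (mod 9) and k ≡ 5 (mod 8), then by the Chinese remainder theorem k ≡ 61 (mod 72). This is exactly k ≡ 61 (mod 72).

Equivalent; both directions hold.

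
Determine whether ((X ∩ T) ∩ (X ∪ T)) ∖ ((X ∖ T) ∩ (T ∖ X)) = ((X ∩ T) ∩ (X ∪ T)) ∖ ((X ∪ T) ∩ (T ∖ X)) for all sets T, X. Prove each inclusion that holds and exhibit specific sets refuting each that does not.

(⟸) Let x ∈ ((X ∩ T) ∩ (X ∪ T)) ∖ ((X ∪ T) ∩ (T ∖ X)). Then x ∈ T ∩ X, from which x ∈ ((X ∩ T) ∩ (X ∪ T)) ∖ ((X ∖ T) ∩ (T ∖ X)).

(⟹) Let x ∈ ((X ∩ T) ∩ (X ∪ T)) ∖ ((X ∖ T) ∩ (T ∖ X)). Then x ∈ T ∩ X, from which x ∈ ((X ∩ T) ∩ (X ∪ T)) ∖ ((X ∪ T) ∩ (T ∖ X)).

Both inclusions hold.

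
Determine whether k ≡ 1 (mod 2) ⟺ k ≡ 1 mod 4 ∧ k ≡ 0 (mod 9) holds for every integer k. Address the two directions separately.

Not equivalent: only (⇐) holds.

[⇒] This fails: k = 1 gives 1 ≡ 1 (mod 2) but 1 ≡ 1 (mod 9), so the conjunction on the right does not hold.

[⇐] Conversely, if k ≡ 1 (mod 4) and k ≡ 0 (mod 9), then by the Chinese remainder theorem k ≡ 9 (mod 36). Since 9 ≡ 1 (mod 2) and 2 ∣ 36, we get k ≡ 1 (mod 2).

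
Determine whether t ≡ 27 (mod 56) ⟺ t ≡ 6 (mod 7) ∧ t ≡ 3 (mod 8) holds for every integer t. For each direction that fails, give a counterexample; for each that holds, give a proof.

Both directions hold; the statement is true.

(←) If t ≡ 6 (mod 7) and t ≡ 3 (mod 8), then by the Chinese remainder theorem t ≡ 27 (mod 56). This is exactly t ≡ 27 (mod 56).

(→) Suppose t ≡ 27 (mod 56); write t = 56j + 27. Since 7 ∣ 56, reducing mod 7 gives t ≡ 27 ≡ 6 (mod 7); since 8 ∣ 56, reducing mod 8 gives t ≡ 27 ≡ 3 (mod 8).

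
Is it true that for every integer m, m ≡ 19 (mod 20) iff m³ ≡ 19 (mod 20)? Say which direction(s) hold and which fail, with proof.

Both directions hold.

(⟹) Suppose m ≡ 19 (mod 20). Write m = 20j + 19. Then (20j + 19)³ = 8000j³ + 22800j² + 21660j + 6859 = 20(400j³ + 1140j² + 1083j + 342) + 19, so m³ ≡ 19 (mod 20).

(⟸) Conversely, suppose m³ ≡ 19 (mod 20). The only residue r in {0, …, 19} with r³ ≡ 19 (mod 20) is r = 19, so m ≡ 19 (mod 20).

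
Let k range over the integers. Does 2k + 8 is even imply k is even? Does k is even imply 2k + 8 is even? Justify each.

(⇒) fails; (⇐) holds.

(→) This fails: take k = 7. Then 2k + 8 = 22, which is even, yet k = 7 is odd, not even.

(←) Suppose k is even. Since 2 is even, 2k is even for every k, so 2k + 8 has the same parity as 8, which is even. Hence 2k + 8 is even.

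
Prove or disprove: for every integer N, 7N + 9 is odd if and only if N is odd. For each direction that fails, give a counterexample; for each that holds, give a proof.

(⇒) This fails: N = 4 gives 7N + 9 = 37, which is odd, but 4 is even, not odd.

(⇐) This also fails: N = 7 is odd, but 7N + 9 = 58 is even, not odd.

(⇒) fails and (⇐) fails.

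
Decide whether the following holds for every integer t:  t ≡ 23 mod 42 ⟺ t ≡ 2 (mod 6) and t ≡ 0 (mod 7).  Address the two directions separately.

(→) This fails: t = 23 gives 23 ≡ 23 (mod 42) but 23 ≡ 5 (mod 6), so the conjunction on the right does not hold.

(←) This fails: t = 14 satisfies both congruences on the right (14 ≡ 2 mod 6 and 14 ≡ 0 mod 7) yet 14 ≡ 14 (mod 42), not 23.

Both directions fail.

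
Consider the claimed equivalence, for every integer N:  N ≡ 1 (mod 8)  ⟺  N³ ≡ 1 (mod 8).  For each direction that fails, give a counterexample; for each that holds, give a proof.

Both directions hold; the statement is true.

(→) Suppose N ≡ 1 (mod 8). Write N = 8j + 1. Then (8j + 1)³ = 512j³ + 192j² + 24j + 1 = 8(64j³ + 24j² + 3j) + 1, so N³ ≡ 1 (mod 8).

(←) Conversely, suppose N³ ≡ 1 (mod 8). The only residue r in {0, …, 7} with r³ ≡ 1 (mod 8) is r = 1, so N ≡ 1 (mod 8).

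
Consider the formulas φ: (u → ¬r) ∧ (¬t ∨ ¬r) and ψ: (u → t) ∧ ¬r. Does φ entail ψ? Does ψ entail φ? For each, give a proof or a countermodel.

[⇒] This fails. Under t = F, u = T, r = F, the left side is true but the right side is false.

[⇐] Assume the antecedent. If t is true, the antecedent forces (t = T, u = F, r = F) or (t = T, u = T, r = F), and (u → ¬r) ∧ (¬t ∨ ¬r) holds there. If t is false, the antecedent forces (t = F, u = F, r = F), and (u → ¬r) ∧ (¬t ∨ ¬r) holds there. Either way (u → ¬r) ∧ (¬t ∨ ¬r) holds.

Only the converse holds.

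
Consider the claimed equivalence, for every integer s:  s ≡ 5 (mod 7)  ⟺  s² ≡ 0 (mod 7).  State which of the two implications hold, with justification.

Neither direction holds.

[⇒] This fails: take s = 5. Then 5 ≡ 5 (mod 7), but 5² = 25 ≡ 4 (mod 7), not 0.

[⇐] This fails: take s = 0. Then 0² = 0 ≡ 0 (mod 7), yet 0 ≡ 0 (mod 7), not 5.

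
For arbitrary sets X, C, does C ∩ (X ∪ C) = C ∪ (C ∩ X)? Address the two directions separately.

Both inclusions hold; the sets are equal.

(⟹) Let x ∈ C ∩ (X ∪ C). Then either x ∈ C and x ∉ X; or x ∈ X ∩ C. In each case x ∈ C ∪ (C ∩ X), so C ∩ (X ∪ C) ⊆ C ∪ (C ∩ X).

(⟸) Let x ∈ C ∪ (C ∩ X). Then either x ∈ C and x ∉ X; or x ∈ X ∩ C. In each case x ∈ C ∩ (X ∪ C), so C ∪ (C ∩ X) ⊆ C ∩ (X ∪ C).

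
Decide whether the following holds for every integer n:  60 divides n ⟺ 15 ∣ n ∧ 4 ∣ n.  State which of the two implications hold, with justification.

(⇒) If 60 ∣ n, write n = 60q. Since 60 = 4·15, n = 15·(4q), so 15 ∣ n; and since 60 = 15·4, n = 4·(15q), so 4 ∣ n.

(⇐) Suppose 15 ∣ n and 4 ∣ n. Any common multiple of 15 and 4 is a multiple of their lcm; here gcd(15, 4) = 1, so lcm(15, 4) = 15·4 = 60, so 60 ∣ n.

Both directions hold.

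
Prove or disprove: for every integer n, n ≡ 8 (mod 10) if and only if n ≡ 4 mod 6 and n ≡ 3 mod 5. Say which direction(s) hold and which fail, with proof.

Only the converse holds.

Forward direction. This fails: n = 8 gives 8 ≡ 8 (mod 10) but 8 ≡ 2 (mod 6), so the conjunction on the right does not hold.

Converse. If n ≡ 4 (mod 6) and n ≡ 3 (mod 5), then by the Chinese remainder theorem n ≡ 28 (mod 30). Since 28 ≡ 8 (mod 10) and 10 ∣ 30, we get n ≡ 8 (mod 10).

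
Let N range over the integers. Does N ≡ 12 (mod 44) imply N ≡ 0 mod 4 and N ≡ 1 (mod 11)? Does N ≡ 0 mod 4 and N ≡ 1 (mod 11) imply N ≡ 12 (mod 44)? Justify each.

Both implications hold.

(⇒) Suppose N ≡ 12 (mod 44); write N = 44j + 12. Since 4 ∣ 44, reducing mod 4 gives N ≡ 12 ≡ 0 (mod 4); since 11 ∣ 44, reducing mod 11 gives N ≡ 12 ≡ 1 (mod 11).

(⇐) Conversely, if N ≡ 0 (mod 4) and N ≡ 1 (mod 11), then by the Chinese remainder theorem N ≡ 12 (mod 44). This is exactly N ≡ 12 (mod 44).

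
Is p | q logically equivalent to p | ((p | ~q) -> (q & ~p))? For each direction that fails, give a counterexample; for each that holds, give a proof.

[⇒] Assume the antecedent. If p is true, p | ((p | ~q) -> (q & ~p)) reduces to true regardless of the other variables. If p is false, the antecedent forces (p = F, q = T), and p | ((p | ~q) -> (q & ~p)) holds there. Either way p | ((p | ~q) -> (q & ~p)) holds.

[⇐] Assume the antecedent. If p is true, p | q reduces to true regardless of the other variables. If p is false, the antecedent forces (p = F, q = T), and p | q holds there. Either way p | q holds.

Both directions hold.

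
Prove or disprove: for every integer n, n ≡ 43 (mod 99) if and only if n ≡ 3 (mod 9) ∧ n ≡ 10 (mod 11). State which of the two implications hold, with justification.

(⇒) This fails: n = 43 gives 43 ≡ 43 (mod 99) but 43 ≡ 7 (mod 9), so the conjunction on the right does not hold.

(⇐) This fails: n = 21 satisfies both congruences on the right (21 ≡ 3 mod 9 and 21 ≡ 10 mod 11) yet 21 ≡ 21 (mod 99), not 43.

(⇒) fails and (⇐) fails.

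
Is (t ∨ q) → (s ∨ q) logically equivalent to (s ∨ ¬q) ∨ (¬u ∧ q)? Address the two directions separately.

Neither implication holds.

(⟹) This fails. Under u = T, t = F, q = T, s = F, the left side is true but the right side is false.

(⟸) This fails. Under u = F, t = T, q = F, s = F, the left side is false but the right side is true.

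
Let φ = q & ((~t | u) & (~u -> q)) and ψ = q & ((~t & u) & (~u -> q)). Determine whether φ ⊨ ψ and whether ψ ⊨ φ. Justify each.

Forward direction. This fails. Under u = F, t = F, q = T, the left side is true but the right side is false.

Converse. Assume the antecedent. If u is true, the antecedent forces (u = T, t = F, q = T), and q & ((~t | u) & (~u -> q)) holds there. If u is false, the antecedent cannot hold. Either way q & ((~t | u) & (~u -> q)) holds.

Only the converse holds.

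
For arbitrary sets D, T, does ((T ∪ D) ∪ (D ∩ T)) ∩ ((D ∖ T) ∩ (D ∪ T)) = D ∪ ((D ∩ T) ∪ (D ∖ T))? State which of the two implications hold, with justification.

Reverse inclusion. This inclusion fails. Take D = {1}, T = {1}; then 1 ∈ D ∪ ((D ∩ T) ∪ (D ∖ T)) but 1 ∉ ((T ∪ D) ∪ (D ∩ T)) ∩ ((D ∖ T) ∩ (D ∪ T)).

Forward inclusion. Let x ∈ ((T ∪ D) ∪ (D ∩ T)) ∩ ((D ∖ T) ∩ (D ∪ T)). Then x ∈ D and x ∉ T, from which x ∈ D ∪ ((D ∩ T) ∪ (D ∖ T)).

Only the forward inclusion holds.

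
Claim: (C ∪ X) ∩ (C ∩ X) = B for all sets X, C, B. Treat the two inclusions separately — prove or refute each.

(⊆) fails and (⊇) fails.

(⟹) This inclusion fails. Take X = {1}, C = {1}, B = ∅; then 1 ∈ (C ∪ X) ∩ (C ∩ X) but 1 ∉ B.

(⟸) This inclusion fails. Take X = ∅, C = ∅, B = {1}; then 1 ∈ B but 1 ∉ (C ∪ X) ∩ (C ∩ X).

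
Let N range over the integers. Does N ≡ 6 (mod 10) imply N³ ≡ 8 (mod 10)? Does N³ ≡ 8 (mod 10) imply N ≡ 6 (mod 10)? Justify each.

Neither implication holds.

(⟹) This fails: take N = 6. Then 6 ≡ 6 (mod 10), but 6³ = 216 ≡ 6 (mod 10), not 8.

(⟸) This fails: take N = 2. Then 2³ = 8 ≡ 8 (mod 10), yet 2 ≡ 2 (mod 10), not 6.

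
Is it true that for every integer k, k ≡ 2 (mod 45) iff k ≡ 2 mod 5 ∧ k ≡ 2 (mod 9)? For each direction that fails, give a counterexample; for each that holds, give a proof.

(⇒) Suppose k ≡ 2 (mod 45); write k = 45j + 2. Since 5 ∣ 45, reducing mod 5 gives k ≡ 2 (mod 5); since 9 ∣ 45, reducing mod 9 gives k ≡ 2 (mod 9).

(⇐) Conversely, if k ≡ 2 (mod 5) and k ≡ 2 (mod 9), then by the Chinese remainder theorem k ≡ 2 (mod 45). This is exactly k ≡ 2 (mod 45).

Equivalent; both directions hold.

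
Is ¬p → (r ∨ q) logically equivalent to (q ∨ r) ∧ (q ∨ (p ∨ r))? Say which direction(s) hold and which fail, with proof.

[⇒] This fails. Under q = F, p = T, r = F, the left side is true but the right side is false.

[⇐] Assume the antecedent. If q is true, ¬p → (r ∨ q) reduces to true regardless of the other variables. If q is false, the antecedent forces (q = F, p = F, r = T) or (q = F, p = T, r = T), and ¬p → (r ∨ q) holds there. Either way ¬p → (r ∨ q) holds.

Only the converse holds.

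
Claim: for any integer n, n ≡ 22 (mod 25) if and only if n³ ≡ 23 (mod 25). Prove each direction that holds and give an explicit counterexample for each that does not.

(→) Suppose n ≡ 22 (mod 25). Write n = 25j + 22. Then (25j + 22)³ = 15625j³ + 41250j² + 36300j + 10648 = 25(625j³ + 1650j² + 1452j + 425) + 23, so n³ ≡ 23 (mod 25).

(←) Conversely, suppose n³ ≡ 23 (mod 25). The only residue r in {0, …, 24} with r³ ≡ 23 (mod 25) is r = 22, so n ≡ 22 (mod 25).

Both directions hold; the statement is true.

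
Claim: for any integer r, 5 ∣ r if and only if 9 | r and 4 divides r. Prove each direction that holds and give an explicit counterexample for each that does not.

Neither direction holds.

(⟹) This fails: take r = 5. Certainly 5 ∣ 5, but 9 ∤ 5.

(⟸) This fails: take r = 36. Both 9 ∣ 36 and 4 ∣ 36, yet 36 is not a multiple of 5 (since 36 = 7·5 + 1), so 5 ∤ 36.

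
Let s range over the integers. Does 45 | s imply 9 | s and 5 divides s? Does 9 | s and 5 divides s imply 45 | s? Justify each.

(⇒) If 45 ∣ s, write s = 45q. Since 45 = 5·9, s = 9·(5q), so 9 ∣ s; and since 45 = 9·5, s = 5·(9q), so 5 ∣ s.

(⇐) Suppose 9 ∣ s and 5 ∣ s. Any common multiple of 9 and 5 is a multiple of their lcm; here gcd(9, 5) = 1, so lcm(9, 5) = 9·5 = 45, so 45 ∣ s.

Both directions hold.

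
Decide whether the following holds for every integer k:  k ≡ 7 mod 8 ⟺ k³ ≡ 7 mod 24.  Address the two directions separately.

Not equivalent: only (⇐) holds.

(→) This fails: take k = 15. Then 15 ≡ 7 (mod 8), but 15³ = 3375 ≡ 15 (mod 24), not 7.

(←) Conversely, the residues r modulo 24 with r³ ≡ 7 (mod 24) are exactly {7}, and each is ≡ 7 (mod 8).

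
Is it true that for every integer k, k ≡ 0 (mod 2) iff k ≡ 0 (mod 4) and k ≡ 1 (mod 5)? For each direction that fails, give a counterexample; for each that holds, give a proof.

Not equivalent: only (⇐) holds.

(⇐) If k ≡ 0 (mod 4) and k ≡ 1 (mod 5), then by the Chinese remainder theorem k ≡ 16 (mod 20). Since 16 ≡ 0 (mod 2) and 2 ∣ 20, we get k ≡ 0 (mod 2).

(⇒) This fails: k = 0 gives 0 ≡ 0 (mod 2) but 0 ≡ 0 (mod 5), so the conjunction on the right does not hold.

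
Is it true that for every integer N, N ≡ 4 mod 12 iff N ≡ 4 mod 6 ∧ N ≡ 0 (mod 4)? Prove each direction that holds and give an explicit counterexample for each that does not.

Both implications hold.

Forward direction. Suppose N ≡ 4 (mod 12); write N = 12j + 4. Since 6 ∣ 12, reducing mod 6 gives N ≡ 4 (mod 6); since 4 ∣ 12, reducing mod 4 gives N ≡ 4 ≡ 0 (mod 4).

Converse. If N ≡ 4 (mod 6) and N ≡ 0 (mod 4), then by the Chinese remainder theorem N ≡ 4 (mod 12). This is exactly N ≡ 4 (mod 12).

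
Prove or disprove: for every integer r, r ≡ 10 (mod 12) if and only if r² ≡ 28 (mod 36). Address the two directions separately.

Neither implication holds.

(→) This fails: take r = 22. Then 22 ≡ 10 (mod 12), but 22² = 484 ≡ 16 (mod 36), not 28.

(←) This fails: take r = 8. Then 8² = 64 ≡ 28 (mod 36), yet 8 ≡ 8 (mod 12), not 10.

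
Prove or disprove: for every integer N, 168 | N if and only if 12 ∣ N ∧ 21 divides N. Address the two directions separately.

(⟹) If 168 ∣ N, write N = 168q. Since 168 = 14·12, N = 12·(14q), so 12 ∣ N; and since 168 = 8·21, N = 21·(8q), so 21 ∣ N.

(⟸) This fails: take N = 84. Both 12 ∣ 84 and 21 ∣ 84, yet 84 is not a multiple of 168 (since 84 = 0·168 + 84), so 168 ∤ 84.

Not equivalent: only (⇒) holds.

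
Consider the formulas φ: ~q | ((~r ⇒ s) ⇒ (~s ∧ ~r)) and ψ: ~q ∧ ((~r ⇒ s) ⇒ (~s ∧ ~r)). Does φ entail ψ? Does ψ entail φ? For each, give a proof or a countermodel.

(←) Assume the antecedent. If s is true, the antecedent cannot hold. If s is false, the antecedent forces (s = F, r = F, q = F), and ~q | ((~r ⇒ s) ⇒ (~s ∧ ~r)) holds there. Either way ~q | ((~r ⇒ s) ⇒ (~s ∧ ~r)) holds.

(→) This fails. Under s = T, r = F, q = F, the left side is true but the right side is false.

Only the converse holds.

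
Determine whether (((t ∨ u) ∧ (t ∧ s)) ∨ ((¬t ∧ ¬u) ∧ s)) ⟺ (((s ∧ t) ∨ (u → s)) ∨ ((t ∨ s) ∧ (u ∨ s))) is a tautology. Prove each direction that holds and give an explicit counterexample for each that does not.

(⇐) This fails. Under s = F, u = F, t = F, the left side is false but the right side is true.

(⇒) Assume the antecedent. If s is true, the consequent reduces to true regardless of the other variables. If s is false, the antecedent cannot hold. Either way the consequent holds.

The forward direction holds; the converse fails.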